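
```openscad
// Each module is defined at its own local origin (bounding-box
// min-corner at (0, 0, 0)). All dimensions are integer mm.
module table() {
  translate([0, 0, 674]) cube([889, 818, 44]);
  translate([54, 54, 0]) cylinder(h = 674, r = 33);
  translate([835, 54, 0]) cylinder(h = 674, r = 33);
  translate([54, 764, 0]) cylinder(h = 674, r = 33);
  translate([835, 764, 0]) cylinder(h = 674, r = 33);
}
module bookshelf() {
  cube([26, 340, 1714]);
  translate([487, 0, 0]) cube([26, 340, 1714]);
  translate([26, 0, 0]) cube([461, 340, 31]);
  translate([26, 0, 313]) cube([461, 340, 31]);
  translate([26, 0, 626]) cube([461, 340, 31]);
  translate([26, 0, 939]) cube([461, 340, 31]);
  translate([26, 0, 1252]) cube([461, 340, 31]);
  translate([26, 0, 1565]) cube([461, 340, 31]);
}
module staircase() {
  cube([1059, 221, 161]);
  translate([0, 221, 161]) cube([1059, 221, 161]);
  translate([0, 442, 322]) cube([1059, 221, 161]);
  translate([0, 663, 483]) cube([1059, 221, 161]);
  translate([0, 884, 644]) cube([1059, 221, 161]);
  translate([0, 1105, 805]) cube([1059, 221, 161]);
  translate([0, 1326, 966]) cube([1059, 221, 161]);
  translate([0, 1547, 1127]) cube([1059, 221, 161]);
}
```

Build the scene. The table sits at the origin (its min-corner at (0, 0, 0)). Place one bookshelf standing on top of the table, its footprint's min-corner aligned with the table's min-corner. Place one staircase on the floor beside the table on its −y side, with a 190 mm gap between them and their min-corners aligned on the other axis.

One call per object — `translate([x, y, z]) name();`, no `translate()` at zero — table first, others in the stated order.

table();
translate([0, 0, 718]) bookshelf();
translate([0, -1958, 0]) staircase();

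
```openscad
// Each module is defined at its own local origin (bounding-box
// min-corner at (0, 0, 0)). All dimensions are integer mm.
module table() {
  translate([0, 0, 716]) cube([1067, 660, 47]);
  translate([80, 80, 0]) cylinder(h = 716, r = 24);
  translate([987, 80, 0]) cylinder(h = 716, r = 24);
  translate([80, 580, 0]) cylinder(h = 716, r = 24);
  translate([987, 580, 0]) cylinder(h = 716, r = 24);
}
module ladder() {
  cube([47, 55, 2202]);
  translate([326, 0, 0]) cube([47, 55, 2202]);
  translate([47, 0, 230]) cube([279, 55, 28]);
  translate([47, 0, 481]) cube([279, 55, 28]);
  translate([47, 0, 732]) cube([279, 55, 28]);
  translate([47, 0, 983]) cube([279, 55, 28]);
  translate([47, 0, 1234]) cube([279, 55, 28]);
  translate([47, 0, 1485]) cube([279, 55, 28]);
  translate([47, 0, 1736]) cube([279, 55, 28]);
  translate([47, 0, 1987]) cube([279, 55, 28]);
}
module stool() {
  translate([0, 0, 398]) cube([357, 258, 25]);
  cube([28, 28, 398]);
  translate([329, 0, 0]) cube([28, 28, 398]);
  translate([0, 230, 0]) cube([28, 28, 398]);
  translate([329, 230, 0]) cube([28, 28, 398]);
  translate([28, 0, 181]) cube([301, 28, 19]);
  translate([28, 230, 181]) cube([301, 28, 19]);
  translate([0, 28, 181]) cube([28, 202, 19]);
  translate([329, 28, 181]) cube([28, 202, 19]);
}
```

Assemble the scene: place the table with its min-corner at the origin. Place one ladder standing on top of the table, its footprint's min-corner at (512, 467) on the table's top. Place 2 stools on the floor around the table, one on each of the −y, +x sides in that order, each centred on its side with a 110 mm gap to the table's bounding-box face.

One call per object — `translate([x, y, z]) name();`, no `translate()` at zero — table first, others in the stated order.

table();
translate([512, 467, 763]) ladder();
translate([355, -368, 0]) stool();
translate([1177, 201, 0]) stool();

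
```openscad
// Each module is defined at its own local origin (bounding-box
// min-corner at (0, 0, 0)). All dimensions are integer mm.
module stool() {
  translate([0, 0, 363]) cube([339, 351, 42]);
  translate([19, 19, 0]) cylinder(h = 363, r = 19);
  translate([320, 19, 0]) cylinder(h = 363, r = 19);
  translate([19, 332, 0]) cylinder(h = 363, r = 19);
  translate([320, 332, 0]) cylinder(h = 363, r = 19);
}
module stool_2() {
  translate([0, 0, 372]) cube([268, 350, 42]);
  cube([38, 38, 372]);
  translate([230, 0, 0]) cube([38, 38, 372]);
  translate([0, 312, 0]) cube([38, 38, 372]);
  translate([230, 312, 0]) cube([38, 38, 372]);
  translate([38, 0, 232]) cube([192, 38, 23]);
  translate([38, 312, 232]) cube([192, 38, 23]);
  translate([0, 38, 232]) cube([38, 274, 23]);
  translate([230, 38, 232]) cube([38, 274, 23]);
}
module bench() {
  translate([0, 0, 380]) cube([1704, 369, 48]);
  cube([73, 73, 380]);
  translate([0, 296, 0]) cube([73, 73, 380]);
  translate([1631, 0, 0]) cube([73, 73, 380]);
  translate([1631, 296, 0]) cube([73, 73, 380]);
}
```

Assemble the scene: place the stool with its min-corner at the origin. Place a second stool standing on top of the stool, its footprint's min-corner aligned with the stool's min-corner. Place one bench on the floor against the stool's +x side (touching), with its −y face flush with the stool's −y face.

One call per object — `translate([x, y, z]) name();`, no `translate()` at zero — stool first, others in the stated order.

stool();
translate([0, 0, 405]) stool_2();
translate([339, 0, 0]) bench();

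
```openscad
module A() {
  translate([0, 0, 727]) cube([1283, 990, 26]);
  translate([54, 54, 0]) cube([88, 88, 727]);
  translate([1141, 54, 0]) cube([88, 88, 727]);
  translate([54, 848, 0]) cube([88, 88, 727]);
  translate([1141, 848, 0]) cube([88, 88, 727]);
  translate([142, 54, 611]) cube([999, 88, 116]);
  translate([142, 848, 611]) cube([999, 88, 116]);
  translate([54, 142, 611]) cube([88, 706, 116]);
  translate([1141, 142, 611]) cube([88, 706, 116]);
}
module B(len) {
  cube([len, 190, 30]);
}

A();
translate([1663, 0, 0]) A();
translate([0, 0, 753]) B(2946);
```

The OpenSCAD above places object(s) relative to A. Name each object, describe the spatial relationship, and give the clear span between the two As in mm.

Second table starts at x = 1663; first ends at x = 1283; clear span = 1663 − 1283 = 380 mm.

A is a table. B is a beam. A beam spans the tops of two tables. The clear span between the two tables is 380 mm.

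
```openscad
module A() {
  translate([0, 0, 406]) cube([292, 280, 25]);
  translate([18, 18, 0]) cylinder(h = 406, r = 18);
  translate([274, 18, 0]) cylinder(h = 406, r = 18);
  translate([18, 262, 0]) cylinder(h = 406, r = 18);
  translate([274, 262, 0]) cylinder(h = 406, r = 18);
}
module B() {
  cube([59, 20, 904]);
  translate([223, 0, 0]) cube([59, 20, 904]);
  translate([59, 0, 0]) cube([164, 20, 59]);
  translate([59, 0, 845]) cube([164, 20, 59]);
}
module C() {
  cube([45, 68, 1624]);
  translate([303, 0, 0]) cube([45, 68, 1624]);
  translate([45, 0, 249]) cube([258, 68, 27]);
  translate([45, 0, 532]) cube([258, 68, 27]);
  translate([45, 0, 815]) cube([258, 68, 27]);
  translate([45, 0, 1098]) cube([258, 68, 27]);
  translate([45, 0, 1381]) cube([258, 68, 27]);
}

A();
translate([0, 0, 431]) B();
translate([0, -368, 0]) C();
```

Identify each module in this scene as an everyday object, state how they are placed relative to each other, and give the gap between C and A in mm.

The ladder's nearest face is 300 mm from the stool's −y face.

A is a stool. B is a picture frame. C is a ladder. The picture frame is on top of the stool. The ladder is on the floor beside the stool on its −y side. The gap between the ladder and the stool is 300 mm.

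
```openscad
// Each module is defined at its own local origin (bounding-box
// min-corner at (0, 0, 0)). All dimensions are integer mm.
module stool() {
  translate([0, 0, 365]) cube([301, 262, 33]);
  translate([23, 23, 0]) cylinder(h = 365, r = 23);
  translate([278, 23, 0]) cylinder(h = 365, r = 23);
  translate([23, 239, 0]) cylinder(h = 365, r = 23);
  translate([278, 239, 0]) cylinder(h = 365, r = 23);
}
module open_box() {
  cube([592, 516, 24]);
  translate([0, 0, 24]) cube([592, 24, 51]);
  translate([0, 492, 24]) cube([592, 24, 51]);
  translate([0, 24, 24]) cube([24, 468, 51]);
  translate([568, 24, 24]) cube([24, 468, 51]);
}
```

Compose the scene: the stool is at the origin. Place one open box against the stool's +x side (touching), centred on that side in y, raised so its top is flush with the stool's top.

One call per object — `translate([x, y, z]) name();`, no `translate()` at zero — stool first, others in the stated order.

stool();
translate([301, -127, 323]) open_box();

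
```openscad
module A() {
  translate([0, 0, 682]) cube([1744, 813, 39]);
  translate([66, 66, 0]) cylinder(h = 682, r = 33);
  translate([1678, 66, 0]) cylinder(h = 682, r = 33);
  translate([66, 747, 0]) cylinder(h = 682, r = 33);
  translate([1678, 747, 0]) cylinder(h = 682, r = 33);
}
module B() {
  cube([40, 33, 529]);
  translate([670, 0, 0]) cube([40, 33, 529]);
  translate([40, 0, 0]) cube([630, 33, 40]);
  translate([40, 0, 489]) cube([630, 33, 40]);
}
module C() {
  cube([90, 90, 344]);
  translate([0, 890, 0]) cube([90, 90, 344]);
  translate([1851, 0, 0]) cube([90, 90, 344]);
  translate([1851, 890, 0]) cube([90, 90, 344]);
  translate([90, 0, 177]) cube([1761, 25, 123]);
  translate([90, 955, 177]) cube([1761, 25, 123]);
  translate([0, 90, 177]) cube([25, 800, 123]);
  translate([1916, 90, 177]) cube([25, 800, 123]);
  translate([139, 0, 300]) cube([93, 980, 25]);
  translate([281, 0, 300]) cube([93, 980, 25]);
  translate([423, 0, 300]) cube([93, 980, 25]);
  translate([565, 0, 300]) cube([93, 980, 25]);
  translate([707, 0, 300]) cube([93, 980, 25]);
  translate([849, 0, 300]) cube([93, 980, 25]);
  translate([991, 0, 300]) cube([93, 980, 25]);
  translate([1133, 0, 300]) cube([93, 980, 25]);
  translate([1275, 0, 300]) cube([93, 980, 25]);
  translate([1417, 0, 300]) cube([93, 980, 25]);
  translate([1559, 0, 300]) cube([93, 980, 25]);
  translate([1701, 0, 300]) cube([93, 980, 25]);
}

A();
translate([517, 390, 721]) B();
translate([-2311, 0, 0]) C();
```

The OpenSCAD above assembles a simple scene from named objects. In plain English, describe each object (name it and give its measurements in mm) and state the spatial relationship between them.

A is a rectangular dining table. The top is 1744×813×39 mm with its upper surface at z = 721 mm. It stands on four round legs of 66 mm diameter, each leg's bounding box inset 33 mm from the nearest pair of top edges, running from the floor to the underside of the top.

B is a rectangular picture frame lying in the x–z plane (depth along y). The opening is 630 mm wide (x) by 449 mm tall (z), surrounded by a border 40 mm wide on all four sides. The frame is 33 mm deep and is made of two full-height vertical stiles with two horizontal rails fitted between them.

C is a bed frame 1941 mm long (x) by 980 mm wide (y). Four 90×90 mm corner posts, 344 mm tall, at the corners of the footprint. Four rails of 25 mm thickness and 123 mm height run between adjacent posts with their undersides at z = 177 mm, their outer faces flush with the outside of the frame (the two x-running rails run between the posts' inner faces; the two y-running rails run between the posts' inner faces). 12 slats, each 93 mm wide (x) and 25 mm thick, lie across the top of the two x-running rails, running the full 980 mm width of the frame in y; the slats are evenly spaced along x between the inner faces of the end posts with equal gaps (rounded down to the nearest mm) at the −x end and between each pair — any rounding remainder accumulates at the +x end.

The picture frame is on top of the table, centred. The bed frame is on the floor beside the table on its −x side.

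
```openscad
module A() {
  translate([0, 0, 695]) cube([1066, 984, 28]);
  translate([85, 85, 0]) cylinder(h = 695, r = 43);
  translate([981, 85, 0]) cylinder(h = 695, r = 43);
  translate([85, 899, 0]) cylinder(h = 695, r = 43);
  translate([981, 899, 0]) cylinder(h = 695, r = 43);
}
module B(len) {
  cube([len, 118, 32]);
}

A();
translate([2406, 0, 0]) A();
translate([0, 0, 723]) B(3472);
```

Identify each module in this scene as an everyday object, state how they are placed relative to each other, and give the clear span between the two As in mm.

A is a table. B is a beam. A beam spans the tops of two tables. The clear span between the two tables is 1340 mm.

Second table starts at x = 2406; first ends at x = 1066; clear span = 2406 − 1066 = 1340 mm.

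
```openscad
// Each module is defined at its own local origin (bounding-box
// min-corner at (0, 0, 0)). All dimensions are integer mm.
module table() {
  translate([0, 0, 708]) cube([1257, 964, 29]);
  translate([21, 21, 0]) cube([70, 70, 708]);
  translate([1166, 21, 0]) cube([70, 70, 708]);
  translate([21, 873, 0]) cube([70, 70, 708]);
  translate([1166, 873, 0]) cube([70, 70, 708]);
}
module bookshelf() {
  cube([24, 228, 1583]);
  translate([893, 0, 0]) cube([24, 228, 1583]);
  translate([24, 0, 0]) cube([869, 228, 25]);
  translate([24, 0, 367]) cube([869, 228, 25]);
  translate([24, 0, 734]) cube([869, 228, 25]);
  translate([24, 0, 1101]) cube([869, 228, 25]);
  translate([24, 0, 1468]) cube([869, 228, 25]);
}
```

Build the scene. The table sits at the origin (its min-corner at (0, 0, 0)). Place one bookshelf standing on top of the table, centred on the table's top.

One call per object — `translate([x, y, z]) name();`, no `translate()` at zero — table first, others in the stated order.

table();
translate([170, 368, 737]) bookshelf();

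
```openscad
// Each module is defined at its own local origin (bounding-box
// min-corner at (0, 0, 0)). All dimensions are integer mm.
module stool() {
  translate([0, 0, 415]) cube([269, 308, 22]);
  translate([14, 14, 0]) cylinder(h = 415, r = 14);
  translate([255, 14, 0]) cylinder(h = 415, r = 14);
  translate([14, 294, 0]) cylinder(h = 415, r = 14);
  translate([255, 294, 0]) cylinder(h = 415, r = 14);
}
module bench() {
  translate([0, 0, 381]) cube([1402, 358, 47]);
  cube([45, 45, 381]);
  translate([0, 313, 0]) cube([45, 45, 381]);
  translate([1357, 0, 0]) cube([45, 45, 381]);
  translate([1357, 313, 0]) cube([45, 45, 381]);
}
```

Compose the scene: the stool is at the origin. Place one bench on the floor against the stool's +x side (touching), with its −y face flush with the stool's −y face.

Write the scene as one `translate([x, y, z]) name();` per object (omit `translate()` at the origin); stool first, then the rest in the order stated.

stool();
translate([269, 0, 0]) bench();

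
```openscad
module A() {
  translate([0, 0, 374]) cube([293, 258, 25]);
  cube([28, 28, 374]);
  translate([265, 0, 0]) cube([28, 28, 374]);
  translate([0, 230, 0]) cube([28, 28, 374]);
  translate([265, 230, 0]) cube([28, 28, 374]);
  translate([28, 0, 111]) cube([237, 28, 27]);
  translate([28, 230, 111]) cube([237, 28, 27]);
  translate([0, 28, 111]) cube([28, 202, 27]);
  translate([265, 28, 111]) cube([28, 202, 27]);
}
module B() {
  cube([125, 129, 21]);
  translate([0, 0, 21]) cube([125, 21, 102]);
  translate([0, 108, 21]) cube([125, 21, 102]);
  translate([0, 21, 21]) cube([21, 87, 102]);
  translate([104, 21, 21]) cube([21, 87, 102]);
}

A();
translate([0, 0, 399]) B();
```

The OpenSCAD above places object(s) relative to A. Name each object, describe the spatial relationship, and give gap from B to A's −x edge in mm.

A is a stool. B is an open box. The open box is on top of the stool. The gap from the open box to the stool's −x edge is 0 mm.

The open box's min-x is at 0; the stool's min-x is 0; gap = 0 mm.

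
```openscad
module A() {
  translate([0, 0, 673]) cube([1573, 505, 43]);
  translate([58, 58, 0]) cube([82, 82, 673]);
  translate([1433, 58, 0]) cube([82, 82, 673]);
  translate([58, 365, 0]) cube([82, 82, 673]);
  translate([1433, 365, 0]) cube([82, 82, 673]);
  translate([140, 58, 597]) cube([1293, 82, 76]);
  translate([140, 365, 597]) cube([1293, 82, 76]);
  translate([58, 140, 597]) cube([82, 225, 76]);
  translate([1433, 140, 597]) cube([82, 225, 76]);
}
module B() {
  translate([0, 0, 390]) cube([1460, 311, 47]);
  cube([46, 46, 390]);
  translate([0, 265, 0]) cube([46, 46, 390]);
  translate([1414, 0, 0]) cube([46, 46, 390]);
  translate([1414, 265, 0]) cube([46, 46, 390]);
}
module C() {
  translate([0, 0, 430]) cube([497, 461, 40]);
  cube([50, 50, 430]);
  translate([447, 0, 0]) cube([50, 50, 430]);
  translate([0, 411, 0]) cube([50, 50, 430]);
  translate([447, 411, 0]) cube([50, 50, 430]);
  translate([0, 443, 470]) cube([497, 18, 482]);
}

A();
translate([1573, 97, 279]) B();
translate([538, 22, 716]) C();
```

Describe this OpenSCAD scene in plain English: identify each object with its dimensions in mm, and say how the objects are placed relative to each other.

A is a rectangular dining table. The top is 1573×505×43 mm with its upper surface at z = 716 mm. It stands on four 82×82 mm square legs, each inset 58 mm from the nearest pair of top edges, running from the floor to the underside of the top. Four apron rails, 82 mm thick and 76 mm tall, run between adjacent legs with their top edges flush with the underside of the top and their outer faces flush with the legs' outer faces.

B is a bench: a 1460×311 mm seat slab, 47 mm thick, top at z = 437 mm, on four 46×46 mm square legs flush with the seat corners and standing on z = 0.

C is a chair: 497×461 mm seat, 40 mm thick, top at z = 470 mm, on four 50 mm square corner legs flush with the seat edges. A 18 mm thick backrest slab spans the full seat width, extending 482 mm above the seat top, its back face flush with the seat's +y edge.

The bench is beside the table with their tops flush at z = 716. The chair is on top of the table, centred.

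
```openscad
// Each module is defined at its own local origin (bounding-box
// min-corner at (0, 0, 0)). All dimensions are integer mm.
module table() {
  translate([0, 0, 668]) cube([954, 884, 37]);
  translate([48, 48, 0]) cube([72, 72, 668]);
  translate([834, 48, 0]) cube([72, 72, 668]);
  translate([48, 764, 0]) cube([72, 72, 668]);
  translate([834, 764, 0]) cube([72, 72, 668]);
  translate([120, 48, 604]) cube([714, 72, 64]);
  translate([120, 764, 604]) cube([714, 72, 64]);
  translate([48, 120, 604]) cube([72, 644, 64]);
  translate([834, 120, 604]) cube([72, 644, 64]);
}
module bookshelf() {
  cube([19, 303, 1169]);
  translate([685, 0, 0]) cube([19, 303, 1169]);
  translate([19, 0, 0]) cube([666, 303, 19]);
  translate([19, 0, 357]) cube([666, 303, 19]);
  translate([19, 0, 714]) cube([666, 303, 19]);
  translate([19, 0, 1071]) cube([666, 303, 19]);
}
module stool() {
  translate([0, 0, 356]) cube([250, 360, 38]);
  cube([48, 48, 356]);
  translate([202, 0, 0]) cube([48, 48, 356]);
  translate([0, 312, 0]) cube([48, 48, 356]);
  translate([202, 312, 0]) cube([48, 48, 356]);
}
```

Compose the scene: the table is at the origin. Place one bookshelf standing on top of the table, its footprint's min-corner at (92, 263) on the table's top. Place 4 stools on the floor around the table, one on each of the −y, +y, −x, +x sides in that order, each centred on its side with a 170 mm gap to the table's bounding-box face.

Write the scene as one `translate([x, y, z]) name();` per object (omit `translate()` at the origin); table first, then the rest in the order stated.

table();
translate([92, 263, 705]) bookshelf();
translate([352, -530, 0]) stool();
translate([352, 1054, 0]) stool();
translate([-420, 262, 0]) stool();
translate([1124, 262, 0]) stool();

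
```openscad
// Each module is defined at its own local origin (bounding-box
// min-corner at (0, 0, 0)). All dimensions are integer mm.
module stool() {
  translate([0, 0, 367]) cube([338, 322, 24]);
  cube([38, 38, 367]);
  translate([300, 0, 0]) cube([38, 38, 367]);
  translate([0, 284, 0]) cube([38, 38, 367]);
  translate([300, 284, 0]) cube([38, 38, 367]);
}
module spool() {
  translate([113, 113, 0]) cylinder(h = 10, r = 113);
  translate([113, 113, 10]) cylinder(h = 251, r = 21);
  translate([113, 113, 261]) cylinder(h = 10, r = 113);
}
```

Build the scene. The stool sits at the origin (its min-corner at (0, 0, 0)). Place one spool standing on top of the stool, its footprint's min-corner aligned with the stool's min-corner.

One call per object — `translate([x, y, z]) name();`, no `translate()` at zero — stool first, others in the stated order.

stool();
translate([0, 0, 391]) spool();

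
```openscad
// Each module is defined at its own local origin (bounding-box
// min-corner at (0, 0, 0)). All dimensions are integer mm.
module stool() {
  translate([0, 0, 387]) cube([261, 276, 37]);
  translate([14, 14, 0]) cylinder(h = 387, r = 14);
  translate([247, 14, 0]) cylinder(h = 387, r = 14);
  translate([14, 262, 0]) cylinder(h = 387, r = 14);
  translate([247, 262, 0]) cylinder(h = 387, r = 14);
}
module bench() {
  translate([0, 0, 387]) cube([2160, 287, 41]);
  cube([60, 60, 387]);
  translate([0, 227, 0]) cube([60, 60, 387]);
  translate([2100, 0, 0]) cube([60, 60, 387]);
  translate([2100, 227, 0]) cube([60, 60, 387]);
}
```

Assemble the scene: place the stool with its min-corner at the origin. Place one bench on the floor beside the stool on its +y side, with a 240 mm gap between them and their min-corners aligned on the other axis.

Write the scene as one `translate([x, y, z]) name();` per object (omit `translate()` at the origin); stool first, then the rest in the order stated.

stool();
translate([0, 516, 0]) bench();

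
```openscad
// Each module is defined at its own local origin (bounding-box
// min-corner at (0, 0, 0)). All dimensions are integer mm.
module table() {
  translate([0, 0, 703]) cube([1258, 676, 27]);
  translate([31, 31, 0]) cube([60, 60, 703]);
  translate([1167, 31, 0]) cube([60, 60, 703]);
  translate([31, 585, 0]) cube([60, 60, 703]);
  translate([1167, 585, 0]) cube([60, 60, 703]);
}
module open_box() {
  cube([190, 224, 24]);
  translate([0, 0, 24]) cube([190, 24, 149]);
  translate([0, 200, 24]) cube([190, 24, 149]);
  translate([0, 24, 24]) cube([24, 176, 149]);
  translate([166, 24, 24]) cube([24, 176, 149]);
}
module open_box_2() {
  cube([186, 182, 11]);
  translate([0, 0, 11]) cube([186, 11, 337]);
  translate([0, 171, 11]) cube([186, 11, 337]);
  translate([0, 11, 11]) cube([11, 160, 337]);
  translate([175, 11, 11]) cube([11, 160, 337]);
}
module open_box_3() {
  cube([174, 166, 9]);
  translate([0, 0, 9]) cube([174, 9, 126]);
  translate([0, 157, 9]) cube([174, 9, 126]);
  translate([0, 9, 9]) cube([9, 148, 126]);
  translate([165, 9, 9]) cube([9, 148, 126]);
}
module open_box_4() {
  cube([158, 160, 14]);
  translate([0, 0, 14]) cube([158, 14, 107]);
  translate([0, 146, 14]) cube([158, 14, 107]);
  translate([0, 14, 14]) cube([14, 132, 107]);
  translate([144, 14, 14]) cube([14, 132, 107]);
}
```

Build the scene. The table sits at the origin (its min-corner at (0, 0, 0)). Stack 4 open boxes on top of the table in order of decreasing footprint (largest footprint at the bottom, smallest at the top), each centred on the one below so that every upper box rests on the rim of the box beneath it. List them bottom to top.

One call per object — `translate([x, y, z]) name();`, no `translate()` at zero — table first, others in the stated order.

table();
translate([534, 226, 730]) open_box();
translate([536, 247, 903]) open_box_2();
translate([542, 255, 1251]) open_box_3();
translate([550, 258, 1386]) open_box_4();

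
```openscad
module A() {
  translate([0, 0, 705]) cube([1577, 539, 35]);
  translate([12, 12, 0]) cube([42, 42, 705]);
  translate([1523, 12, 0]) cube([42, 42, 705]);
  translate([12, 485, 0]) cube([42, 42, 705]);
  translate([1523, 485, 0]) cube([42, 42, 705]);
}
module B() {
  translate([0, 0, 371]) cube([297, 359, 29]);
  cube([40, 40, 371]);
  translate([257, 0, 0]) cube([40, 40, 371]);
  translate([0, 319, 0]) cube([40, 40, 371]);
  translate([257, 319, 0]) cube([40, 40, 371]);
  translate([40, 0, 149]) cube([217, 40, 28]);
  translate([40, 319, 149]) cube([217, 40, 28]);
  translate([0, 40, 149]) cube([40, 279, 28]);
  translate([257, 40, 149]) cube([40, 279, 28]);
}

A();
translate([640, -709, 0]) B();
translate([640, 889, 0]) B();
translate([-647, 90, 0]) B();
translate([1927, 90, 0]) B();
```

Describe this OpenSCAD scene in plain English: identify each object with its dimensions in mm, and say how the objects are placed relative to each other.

A is a table with a 1577×539 mm rectangular top, 35 mm thick, top surface at z = 740 mm, supported by four 42×42 mm square legs, each inset 12 mm from the nearest pair of top edges, running from the floor.

B is a four-legged stool. The seat is a 297×359×29 mm slab whose top surface is at z = 400 mm; four square legs, each 40×40 mm in cross-section, run from the floor (z = 0) to the underside of the seat, each flush with a corner of the seat. Four stretchers, 40 mm wide and 28 mm tall, connect adjacent legs with their undersides at z = 149 mm, each running between the inner faces of the legs it joins and aligned with the legs' outer faces on the other axis.

Four stools sit around the table at the −y, +y, −x, +x sides.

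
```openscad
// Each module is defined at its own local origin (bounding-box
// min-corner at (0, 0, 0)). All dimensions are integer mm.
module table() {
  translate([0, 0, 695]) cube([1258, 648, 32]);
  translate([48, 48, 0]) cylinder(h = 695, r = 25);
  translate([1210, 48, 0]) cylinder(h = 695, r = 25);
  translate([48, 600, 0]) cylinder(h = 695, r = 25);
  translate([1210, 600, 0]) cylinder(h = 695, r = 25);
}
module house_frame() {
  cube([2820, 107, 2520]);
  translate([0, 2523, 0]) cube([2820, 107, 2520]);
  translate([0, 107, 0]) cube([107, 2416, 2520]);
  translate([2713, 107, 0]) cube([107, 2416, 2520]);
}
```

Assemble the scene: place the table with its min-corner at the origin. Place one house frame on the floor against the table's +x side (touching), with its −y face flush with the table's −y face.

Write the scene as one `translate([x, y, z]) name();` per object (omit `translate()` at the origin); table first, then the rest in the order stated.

table();
translate([1258, 0, 0]) house_frame();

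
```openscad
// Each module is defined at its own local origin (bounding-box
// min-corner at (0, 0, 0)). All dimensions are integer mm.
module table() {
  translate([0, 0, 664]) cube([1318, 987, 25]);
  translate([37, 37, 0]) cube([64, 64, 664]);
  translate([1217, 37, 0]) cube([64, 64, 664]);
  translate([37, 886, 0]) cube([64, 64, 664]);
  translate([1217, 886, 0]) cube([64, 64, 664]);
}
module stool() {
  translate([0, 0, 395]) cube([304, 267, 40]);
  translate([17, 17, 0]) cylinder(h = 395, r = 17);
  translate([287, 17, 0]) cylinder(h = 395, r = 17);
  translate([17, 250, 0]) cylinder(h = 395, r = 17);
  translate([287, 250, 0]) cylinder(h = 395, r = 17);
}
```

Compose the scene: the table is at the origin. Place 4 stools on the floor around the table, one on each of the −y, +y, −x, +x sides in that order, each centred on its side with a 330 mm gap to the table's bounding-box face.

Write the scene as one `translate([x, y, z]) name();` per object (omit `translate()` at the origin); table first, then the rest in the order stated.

table();
translate([507, -597, 0]) stool();
translate([507, 1317, 0]) stool();
translate([-634, 360, 0]) stool();
translate([1648, 360, 0]) stool();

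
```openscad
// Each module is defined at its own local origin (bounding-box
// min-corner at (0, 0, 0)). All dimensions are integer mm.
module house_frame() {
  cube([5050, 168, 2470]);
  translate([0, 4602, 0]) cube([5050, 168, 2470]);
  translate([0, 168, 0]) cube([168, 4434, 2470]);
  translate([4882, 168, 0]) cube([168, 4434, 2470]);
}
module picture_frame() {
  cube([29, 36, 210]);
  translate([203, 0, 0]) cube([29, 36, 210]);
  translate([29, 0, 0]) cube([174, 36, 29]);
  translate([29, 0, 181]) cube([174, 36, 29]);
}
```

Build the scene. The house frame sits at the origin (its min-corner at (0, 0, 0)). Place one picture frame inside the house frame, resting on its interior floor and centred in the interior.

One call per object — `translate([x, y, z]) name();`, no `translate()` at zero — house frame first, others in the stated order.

house_frame();
translate([2409, 2367, 0]) picture_frame();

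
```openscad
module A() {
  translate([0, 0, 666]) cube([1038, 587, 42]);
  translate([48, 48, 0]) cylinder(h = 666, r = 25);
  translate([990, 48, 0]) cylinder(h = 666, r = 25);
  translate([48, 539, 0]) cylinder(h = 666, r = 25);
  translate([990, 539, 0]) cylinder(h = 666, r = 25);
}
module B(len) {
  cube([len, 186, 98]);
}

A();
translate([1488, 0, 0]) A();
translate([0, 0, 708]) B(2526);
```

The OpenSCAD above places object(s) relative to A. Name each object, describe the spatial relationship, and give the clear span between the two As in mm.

Second table starts at x = 1488; first ends at x = 1038; clear span = 1488 − 1038 = 450 mm.

A is a table. B is a beam. A beam spans the tops of two tables. The clear span between the two tables is 450 mm.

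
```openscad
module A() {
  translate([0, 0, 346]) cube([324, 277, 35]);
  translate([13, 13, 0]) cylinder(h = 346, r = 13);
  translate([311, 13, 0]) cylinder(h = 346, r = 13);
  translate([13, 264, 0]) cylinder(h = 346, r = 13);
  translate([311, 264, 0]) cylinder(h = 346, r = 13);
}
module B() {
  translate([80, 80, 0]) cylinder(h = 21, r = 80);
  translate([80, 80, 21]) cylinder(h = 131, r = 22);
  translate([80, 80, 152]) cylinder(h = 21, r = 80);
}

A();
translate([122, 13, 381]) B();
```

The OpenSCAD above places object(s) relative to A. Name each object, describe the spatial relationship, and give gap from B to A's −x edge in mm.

The spool's min-x is at 122; the stool's min-x is 0; gap = 122 mm.

A is a stool. B is a spool. The spool is on top of the stool. The gap from the spool to the stool's −x edge is 122 mm.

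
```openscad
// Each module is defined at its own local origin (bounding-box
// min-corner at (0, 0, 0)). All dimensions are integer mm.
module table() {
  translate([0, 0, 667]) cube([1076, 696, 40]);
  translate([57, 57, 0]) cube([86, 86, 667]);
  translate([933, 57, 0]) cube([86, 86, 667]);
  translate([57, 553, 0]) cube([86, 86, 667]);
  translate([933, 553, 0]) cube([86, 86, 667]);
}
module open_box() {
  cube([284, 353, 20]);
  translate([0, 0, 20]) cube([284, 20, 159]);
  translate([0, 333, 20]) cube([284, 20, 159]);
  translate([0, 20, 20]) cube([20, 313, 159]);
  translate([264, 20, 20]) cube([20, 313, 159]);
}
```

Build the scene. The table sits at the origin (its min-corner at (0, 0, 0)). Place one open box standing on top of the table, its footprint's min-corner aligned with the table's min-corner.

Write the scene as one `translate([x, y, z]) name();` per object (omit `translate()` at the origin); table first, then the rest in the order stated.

table();
translate([0, 0, 707]) open_box();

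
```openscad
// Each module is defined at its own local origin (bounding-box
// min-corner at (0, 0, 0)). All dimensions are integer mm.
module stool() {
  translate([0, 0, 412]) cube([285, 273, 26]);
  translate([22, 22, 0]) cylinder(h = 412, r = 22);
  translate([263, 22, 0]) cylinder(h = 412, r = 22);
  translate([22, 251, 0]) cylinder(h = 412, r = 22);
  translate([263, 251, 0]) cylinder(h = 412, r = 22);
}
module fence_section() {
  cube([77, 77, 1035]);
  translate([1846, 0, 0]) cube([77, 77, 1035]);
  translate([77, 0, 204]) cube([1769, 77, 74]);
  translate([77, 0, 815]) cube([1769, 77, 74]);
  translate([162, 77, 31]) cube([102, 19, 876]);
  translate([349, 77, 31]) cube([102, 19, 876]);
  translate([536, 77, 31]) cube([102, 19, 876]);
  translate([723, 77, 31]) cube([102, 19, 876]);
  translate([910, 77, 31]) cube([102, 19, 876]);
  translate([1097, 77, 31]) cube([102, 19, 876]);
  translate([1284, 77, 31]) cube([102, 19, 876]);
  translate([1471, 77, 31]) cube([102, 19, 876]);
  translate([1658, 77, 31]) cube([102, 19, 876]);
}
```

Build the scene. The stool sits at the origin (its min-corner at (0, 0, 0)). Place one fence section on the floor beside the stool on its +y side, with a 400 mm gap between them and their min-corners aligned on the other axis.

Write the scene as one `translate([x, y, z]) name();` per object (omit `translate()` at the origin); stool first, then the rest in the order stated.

stool();
translate([0, 673, 0]) fence_section();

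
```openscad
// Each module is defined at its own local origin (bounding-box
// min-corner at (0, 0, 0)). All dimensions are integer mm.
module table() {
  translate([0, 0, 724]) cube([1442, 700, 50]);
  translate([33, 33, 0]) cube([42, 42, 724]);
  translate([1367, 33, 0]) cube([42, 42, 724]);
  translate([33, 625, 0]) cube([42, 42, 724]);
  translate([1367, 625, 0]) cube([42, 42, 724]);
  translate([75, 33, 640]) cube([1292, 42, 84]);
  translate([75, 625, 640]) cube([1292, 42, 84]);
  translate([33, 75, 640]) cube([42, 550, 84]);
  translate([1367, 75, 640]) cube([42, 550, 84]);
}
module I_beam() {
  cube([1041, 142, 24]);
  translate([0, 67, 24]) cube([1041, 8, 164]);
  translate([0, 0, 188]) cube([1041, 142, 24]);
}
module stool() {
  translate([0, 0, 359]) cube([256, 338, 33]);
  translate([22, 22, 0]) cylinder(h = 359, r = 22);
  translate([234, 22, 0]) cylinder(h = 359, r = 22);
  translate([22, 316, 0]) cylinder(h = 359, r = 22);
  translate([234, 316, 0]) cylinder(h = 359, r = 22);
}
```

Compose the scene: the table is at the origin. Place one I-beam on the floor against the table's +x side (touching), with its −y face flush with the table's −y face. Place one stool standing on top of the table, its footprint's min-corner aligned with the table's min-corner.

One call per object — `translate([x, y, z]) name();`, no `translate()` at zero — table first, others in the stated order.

table();
translate([1442, 0, 0]) I_beam();
translate([0, 0, 774]) stool();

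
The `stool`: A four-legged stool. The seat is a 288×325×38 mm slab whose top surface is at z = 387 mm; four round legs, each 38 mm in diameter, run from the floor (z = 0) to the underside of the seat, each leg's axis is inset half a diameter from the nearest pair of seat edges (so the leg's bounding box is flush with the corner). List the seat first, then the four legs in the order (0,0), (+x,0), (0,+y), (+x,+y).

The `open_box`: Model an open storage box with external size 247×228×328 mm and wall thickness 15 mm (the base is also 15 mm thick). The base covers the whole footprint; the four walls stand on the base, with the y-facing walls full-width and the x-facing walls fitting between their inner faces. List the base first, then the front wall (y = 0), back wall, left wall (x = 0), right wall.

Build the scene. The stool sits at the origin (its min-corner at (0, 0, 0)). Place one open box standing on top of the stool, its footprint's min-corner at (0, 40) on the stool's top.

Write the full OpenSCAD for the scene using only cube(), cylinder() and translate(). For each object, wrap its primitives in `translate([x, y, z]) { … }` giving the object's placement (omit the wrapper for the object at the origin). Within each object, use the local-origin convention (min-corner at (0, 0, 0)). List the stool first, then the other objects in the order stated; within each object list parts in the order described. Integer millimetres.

translate([0, 0, 349]) cube([288, 325, 38]);
translate([19, 19, 0]) cylinder(h = 349, r = 19);
translate([269, 19, 0]) cylinder(h = 349, r = 19);
translate([19, 306, 0]) cylinder(h = 349, r = 19);
translate([269, 306, 0]) cylinder(h = 349, r = 19);
translate([0, 40, 387]) {
  cube([247, 228, 15]);
  translate([0, 0, 15]) cube([247, 15, 313]);
  translate([0, 213, 15]) cube([247, 15, 313]);
  translate([0, 15, 15]) cube([15, 198, 313]);
  translate([232, 15, 15]) cube([15, 198, 313]);
}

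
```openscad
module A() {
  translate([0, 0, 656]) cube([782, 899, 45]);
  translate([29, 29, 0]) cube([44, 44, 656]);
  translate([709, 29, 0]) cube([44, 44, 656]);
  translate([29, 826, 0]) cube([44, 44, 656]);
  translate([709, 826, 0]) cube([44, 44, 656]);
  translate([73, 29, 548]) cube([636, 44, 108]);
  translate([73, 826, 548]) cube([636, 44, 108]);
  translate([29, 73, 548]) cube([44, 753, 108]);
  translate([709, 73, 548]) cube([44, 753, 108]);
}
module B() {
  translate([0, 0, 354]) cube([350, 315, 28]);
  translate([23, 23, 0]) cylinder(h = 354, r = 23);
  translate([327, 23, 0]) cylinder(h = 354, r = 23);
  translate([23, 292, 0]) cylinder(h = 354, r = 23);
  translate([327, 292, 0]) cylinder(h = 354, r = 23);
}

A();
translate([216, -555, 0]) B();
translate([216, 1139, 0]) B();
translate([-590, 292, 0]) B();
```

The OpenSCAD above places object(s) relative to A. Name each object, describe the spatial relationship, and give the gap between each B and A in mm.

A is a table. B is a stool. Three stools sit around the table at the −y, +y, −x sides. The gap between each stool and the table is 240 mm.

Each stool's nearest face is 240 mm from the table's bounding box.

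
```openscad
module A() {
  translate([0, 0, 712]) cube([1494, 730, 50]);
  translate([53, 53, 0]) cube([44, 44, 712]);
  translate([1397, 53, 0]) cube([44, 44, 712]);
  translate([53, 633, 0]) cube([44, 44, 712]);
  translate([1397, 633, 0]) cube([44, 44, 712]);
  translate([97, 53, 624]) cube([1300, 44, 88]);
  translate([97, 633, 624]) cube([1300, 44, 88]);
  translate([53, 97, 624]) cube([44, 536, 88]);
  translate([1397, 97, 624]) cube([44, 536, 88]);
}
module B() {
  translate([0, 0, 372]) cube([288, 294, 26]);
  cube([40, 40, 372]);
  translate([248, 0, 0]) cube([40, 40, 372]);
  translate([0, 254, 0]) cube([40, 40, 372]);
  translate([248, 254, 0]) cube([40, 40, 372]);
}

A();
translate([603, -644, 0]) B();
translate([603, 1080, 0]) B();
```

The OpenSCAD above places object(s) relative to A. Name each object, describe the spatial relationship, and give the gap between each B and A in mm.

Each stool's nearest face is 350 mm from the table's bounding box.

A is a table. B is a stool. Two stools sit around the table at the −y, +y sides. The gap between each stool and the table is 350 mm.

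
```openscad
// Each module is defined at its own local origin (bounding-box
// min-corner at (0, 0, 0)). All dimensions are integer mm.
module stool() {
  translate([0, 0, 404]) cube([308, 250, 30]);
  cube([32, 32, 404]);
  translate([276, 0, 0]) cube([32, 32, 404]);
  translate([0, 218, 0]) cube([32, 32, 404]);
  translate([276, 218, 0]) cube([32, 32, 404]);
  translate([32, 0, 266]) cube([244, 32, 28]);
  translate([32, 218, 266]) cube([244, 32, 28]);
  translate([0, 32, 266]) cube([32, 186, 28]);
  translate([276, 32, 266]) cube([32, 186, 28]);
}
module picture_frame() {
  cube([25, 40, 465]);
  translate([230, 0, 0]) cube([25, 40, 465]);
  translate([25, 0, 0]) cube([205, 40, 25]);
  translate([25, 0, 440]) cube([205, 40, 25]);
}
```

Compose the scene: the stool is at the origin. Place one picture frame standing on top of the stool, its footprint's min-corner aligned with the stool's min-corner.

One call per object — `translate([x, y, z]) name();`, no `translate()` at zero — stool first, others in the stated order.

stool();
translate([0, 0, 434]) picture_frame();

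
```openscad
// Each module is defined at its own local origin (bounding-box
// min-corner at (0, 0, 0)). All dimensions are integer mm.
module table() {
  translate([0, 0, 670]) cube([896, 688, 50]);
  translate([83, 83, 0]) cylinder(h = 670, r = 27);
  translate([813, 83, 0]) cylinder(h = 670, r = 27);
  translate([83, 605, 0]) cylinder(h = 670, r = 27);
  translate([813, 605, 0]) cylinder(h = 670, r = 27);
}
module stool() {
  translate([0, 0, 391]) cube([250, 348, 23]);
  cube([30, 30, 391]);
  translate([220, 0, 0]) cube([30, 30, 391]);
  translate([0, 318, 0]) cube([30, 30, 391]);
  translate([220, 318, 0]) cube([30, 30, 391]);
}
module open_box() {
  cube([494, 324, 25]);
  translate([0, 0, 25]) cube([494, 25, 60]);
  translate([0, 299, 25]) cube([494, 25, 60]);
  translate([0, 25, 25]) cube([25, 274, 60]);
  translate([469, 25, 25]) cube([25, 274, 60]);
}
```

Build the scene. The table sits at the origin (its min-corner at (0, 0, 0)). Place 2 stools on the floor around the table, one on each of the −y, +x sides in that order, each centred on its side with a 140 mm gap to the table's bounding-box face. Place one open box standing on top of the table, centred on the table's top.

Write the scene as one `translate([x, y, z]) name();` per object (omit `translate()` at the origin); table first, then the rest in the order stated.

table();
translate([323, -488, 0]) stool();
translate([1036, 170, 0]) stool();
translate([201, 182, 720]) open_box();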